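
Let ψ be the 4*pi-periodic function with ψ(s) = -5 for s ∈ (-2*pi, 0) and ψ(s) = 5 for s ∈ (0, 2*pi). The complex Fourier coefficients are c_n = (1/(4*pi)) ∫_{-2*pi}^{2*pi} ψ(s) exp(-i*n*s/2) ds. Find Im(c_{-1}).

Since ψ is real-valued, Im(c_{-1}) = -(1/(4*pi)) ∫_{-2*pi}^{2*pi} ψ(s) sin(-s/2) ds = b_{1}/2.
ψ is odd and sin(-s/2) is odd, so the integrand is even: ∫_{-2*pi}^{2*pi} ψ(s) sin(-s/2) ds = 2∫_0^{2*pi} ψ(s) sin(-s/2) ds.
Directly, an antiderivative of (5) sin(-s/2) is 10*cos(s/2); evaluating from 0 to 2*pi: ∫_{0}^{2*pi} (5) sin(-s/2) ds = (-10) - (10) = -20.
So ∫_{-2*pi}^{2*pi} ψ(s) sin(-s/2) ds = -40.
Hence Im(c_{-1}) = (-1/(4*pi))·(-40) = 10/pi.

10/pi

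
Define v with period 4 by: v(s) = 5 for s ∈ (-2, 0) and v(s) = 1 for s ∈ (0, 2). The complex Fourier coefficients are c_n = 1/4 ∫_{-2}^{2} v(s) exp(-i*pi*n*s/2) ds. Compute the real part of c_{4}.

Since v is real-valued, Re(c_{4}) = 1/4 ∫_{-2}^{2} v(s) cos(2*pi*s) ds = a_{4}/2.
Split the integral at the breakpoints.
Directly, an antiderivative of (5) cos(2*pi*s) is 5*sin(2*pi*s)/(2*pi); evaluating from -2 to 0: ∫_{-2}^{0} (5) cos(2*pi*s) ds = (0) - (0) = 0.
Directly, an antiderivative of (1) cos(2*pi*s) is sin(2*pi*s)/(2*pi); evaluating from 0 to 2: ∫_{0}^{2} (1) cos(2*pi*s) ds = (0) - (0) = 0.
So ∫_{-2}^{2} v(s) cos(2*pi*s) ds = 0.
Hence Re(c_{4}) = (1/4)·(0) = 0.

0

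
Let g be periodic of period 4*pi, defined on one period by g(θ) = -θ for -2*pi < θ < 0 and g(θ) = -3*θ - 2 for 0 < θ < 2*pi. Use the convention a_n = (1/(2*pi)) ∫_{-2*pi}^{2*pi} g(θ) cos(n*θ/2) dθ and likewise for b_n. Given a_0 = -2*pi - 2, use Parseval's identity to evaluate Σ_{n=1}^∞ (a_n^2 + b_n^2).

2 + 8*pi + 34*pi**2/3

Parseval: a_0^2/2 + Σ_{n≥1} (a_n^2+b_n^2) = (1/(2*pi)) ∫_{-2*pi}^{2*pi} g(θ)^2 dθ = 4 + 12*pi + 40*pi**2/3.
Subtract a_0^2/2 = 2*(1 + pi)**2: Σ (a_n^2+b_n^2) = 2 + 8*pi + 34*pi**2/3.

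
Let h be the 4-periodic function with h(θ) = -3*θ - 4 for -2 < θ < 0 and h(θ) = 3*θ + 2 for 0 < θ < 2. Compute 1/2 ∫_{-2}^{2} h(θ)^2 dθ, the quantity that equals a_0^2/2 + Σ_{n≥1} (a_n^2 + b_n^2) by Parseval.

32

1/2 ∫_{-2}^{2} h(θ)^2 dθ = 1/2 · (64) = 32.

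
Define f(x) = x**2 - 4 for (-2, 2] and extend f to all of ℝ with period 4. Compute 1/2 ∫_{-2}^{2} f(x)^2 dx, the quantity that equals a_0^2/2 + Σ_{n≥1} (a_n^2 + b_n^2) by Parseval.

1/2 ∫_{-2}^{2} f(x)^2 dx = 1/2 · (512/15) = 256/15.

256/15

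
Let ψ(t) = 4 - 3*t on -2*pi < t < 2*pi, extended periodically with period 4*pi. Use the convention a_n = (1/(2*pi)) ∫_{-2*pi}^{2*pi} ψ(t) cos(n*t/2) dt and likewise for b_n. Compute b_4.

3

b_4 = (1/(2*pi)) ∫_{-2*pi}^{2*pi} ψ(t) sin(2*t) dt.
Integrating by parts (boundary term plus one more integral), an antiderivative of (4 - 3*t) sin(2*t) is 3*t*cos(2*t)/2 - 3*sin(2*t)/4 - 2*cos(2*t); evaluating from -2*pi to 2*pi: ∫_{-2*pi}^{2*pi} (4 - 3*t) sin(2*t) dt = (-2 + 3*pi) - (-3*pi - 2) = 6*pi.
Hence b_4 = (1/(2*pi))·(6*pi) = 3.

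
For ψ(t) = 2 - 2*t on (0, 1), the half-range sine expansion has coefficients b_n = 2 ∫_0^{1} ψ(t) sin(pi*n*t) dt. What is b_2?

2/pi

b_2 = 2 ∫_0^{1} (2 - 2*t) sin(2*pi*t) dt.
Integrating by parts (boundary term plus one more integral), an antiderivative of (2 - 2*t) sin(2*pi*t) is t*cos(2*pi*t)/pi - sin(2*pi*t)/(2*pi**2) - cos(2*pi*t)/pi; evaluating from 0 to 1: ∫_{0}^{1} (2 - 2*t) sin(2*pi*t) dt = (0) - (-1/pi) = 1/pi.
Hence b_2 = 2·(1/pi) = 2/pi.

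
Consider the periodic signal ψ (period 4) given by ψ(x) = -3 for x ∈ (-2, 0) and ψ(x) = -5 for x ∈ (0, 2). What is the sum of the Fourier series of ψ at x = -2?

At x = -2 the one-sided limits are ψ(-2^-) = -5 and ψ(-2^+) = -3.
By Dirichlet's theorem the series converges to their average, [(-5) + (-3)]/2 = -4.

-4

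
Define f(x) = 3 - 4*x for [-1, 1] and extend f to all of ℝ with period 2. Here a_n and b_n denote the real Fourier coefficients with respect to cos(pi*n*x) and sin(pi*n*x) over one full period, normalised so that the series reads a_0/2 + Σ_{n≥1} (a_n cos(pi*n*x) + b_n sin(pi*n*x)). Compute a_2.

a_2 = ∫_{-1}^{1} f(x) cos(2*pi*x) dx.
Integrating by parts (boundary term plus one more integral), an antiderivative of (3 - 4*x) cos(2*pi*x) is -2*x*sin(2*pi*x)/pi + 3*sin(2*pi*x)/(2*pi) - cos(2*pi*x)/pi**2; evaluating from -1 to 1: ∫_{-1}^{1} (3 - 4*x) cos(2*pi*x) dx = (-1/pi**2) - (-1/pi**2) = 0.
Hence a_2 = 0.

0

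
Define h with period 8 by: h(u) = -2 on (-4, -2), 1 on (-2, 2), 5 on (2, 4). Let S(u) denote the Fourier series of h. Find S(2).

At u = 2 the one-sided limits are h(2^-) = 1 and h(2^+) = 5.
By Dirichlet's theorem the series converges to their average, [(1) + (5)]/2 = 3.

3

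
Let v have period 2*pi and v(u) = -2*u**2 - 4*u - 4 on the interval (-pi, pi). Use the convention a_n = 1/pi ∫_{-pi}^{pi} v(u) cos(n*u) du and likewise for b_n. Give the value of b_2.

b_2 = 1/pi ∫_{-pi}^{pi} v(u) sin(2*u) du.
Integrating by parts twice (tabular method), an antiderivative of (-2*u**2 - 4*u - 4) sin(2*u) is u**2*cos(2*u) - u*sin(2*u) + 2*u*cos(2*u) - sin(2*u) + 3*cos(2*u)/2; evaluating from -pi to pi: ∫_{-pi}^{pi} (-2*u**2 - 4*u - 4) sin(2*u) du = (3/2 + 2*pi + pi**2) - (-2*pi + 3/2 + pi**2) = 4*pi.
Hence b_2 = (1/pi)·(4*pi) = 4.

4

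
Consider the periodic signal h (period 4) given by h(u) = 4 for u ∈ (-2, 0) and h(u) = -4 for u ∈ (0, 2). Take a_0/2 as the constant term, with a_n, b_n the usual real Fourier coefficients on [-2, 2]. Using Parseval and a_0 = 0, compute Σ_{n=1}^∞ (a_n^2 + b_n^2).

Parseval: a_0^2/2 + Σ_{n≥1} (a_n^2+b_n^2) = 1/2 ∫_{-2}^{2} h(u)^2 du = 32.
Subtract a_0^2/2 = 0: Σ (a_n^2+b_n^2) = 32.

32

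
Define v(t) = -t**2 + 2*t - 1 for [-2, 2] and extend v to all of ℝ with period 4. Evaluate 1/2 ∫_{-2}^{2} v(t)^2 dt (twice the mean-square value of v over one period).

1/2 ∫_{-2}^{2} v(t)^2 dt = 1/2 · (244/5) = 122/5.

122/5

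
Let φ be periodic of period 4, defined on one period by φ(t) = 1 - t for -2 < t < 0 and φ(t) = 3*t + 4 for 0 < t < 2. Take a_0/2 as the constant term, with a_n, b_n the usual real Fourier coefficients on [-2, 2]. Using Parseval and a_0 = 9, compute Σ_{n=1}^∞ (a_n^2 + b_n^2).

Parseval: a_0^2/2 + Σ_{n≥1} (a_n^2+b_n^2) = 1/2 ∫_{-2}^{2} φ(t)^2 dt = 169/3.
Subtract a_0^2/2 = 81/2: Σ (a_n^2+b_n^2) = 95/6.

95/6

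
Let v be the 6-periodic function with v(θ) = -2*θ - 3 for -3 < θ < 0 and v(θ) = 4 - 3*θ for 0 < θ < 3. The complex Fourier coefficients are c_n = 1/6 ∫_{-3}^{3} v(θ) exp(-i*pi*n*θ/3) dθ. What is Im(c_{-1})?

-1/(2*pi)

Since v is real-valued, Im(c_{-1}) = -1/6 ∫_{-3}^{3} v(θ) sin(-pi*θ/3) dθ = b_{1}/2.
Split the integral at the breakpoints.
Integrating by parts (boundary term plus one more integral), an antiderivative of (-2*θ - 3) sin(-pi*θ/3) is -6*θ*cos(pi*θ/3)/pi + 18*sin(pi*θ/3)/pi**2 - 9*cos(pi*θ/3)/pi; evaluating from -3 to 0: ∫_{-3}^{0} (-2*θ - 3) sin(-pi*θ/3) dθ = (-9/pi) - (-9/pi) = 0.
Integrating by parts (boundary term plus one more integral), an antiderivative of (4 - 3*θ) sin(-pi*θ/3) is -9*θ*cos(pi*θ/3)/pi + 27*sin(pi*θ/3)/pi**2 + 12*cos(pi*θ/3)/pi; evaluating from 0 to 3: ∫_{0}^{3} (4 - 3*θ) sin(-pi*θ/3) dθ = (15/pi) - (12/pi) = 3/pi.
So ∫_{-3}^{3} v(θ) sin(-pi*θ/3) dθ = 3/pi.
Hence Im(c_{-1}) = (-1/6)·(3/pi) = -1/(2*pi).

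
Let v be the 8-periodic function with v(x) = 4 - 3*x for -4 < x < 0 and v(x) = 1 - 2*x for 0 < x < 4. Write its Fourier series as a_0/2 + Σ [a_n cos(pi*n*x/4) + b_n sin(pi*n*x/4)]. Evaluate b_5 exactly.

-26/(5*pi)

b_5 = 1/4 ∫_{-4}^{4} v(x) sin(5*pi*x/4) dx.
Split the integral at the breakpoints.
Integrating by parts (boundary term plus one more integral), an antiderivative of (4 - 3*x) sin(5*pi*x/4) is 12*x*cos(5*pi*x/4)/(5*pi) - 48*sin(5*pi*x/4)/(25*pi**2) - 16*cos(5*pi*x/4)/(5*pi); evaluating from -4 to 0: ∫_{-4}^{0} (4 - 3*x) sin(5*pi*x/4) dx = (-16/(5*pi)) - (64/(5*pi)) = -16/pi.
Integrating by parts (boundary term plus one more integral), an antiderivative of (1 - 2*x) sin(5*pi*x/4) is 8*x*cos(5*pi*x/4)/(5*pi) - 32*sin(5*pi*x/4)/(25*pi**2) - 4*cos(5*pi*x/4)/(5*pi); evaluating from 0 to 4: ∫_{0}^{4} (1 - 2*x) sin(5*pi*x/4) dx = (-28/(5*pi)) - (-4/(5*pi)) = -24/(5*pi).
Summing the pieces and multiplying by (1/4) gives b_5 = -26/(5*pi).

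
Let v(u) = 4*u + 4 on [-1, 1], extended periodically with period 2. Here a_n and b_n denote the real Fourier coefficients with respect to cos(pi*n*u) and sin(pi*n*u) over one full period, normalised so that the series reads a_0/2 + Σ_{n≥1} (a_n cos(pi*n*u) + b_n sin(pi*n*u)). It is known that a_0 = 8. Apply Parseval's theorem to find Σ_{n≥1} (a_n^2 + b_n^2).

Parseval: a_0^2/2 + Σ_{n≥1} (a_n^2+b_n^2) = ∫_{-1}^{1} v(u)^2 du = 128/3.
Subtract a_0^2/2 = 32: Σ (a_n^2+b_n^2) = 32/3.

32/3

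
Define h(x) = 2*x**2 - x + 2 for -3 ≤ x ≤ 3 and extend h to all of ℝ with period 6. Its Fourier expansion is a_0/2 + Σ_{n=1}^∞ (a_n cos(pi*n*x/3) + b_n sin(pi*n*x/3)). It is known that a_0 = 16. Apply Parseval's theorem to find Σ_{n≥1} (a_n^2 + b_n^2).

Parseval: a_0^2/2 + Σ_{n≥1} (a_n^2+b_n^2) = 1/3 ∫_{-3}^{3} h(x)^2 dx = 958/5.
Subtract a_0^2/2 = 128: Σ (a_n^2+b_n^2) = 318/5.

318/5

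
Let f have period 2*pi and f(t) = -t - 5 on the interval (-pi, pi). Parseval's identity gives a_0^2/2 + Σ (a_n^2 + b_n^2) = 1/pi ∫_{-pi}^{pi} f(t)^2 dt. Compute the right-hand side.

1/pi ∫_{-pi}^{pi} f(t)^2 dt = 1/pi · (2*pi*(pi**2 + 75)/3) = 2*pi**2/3 + 50.

2*pi**2/3 + 50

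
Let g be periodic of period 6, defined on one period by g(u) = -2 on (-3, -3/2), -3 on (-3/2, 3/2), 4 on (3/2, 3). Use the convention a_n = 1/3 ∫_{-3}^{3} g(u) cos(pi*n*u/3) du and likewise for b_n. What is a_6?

0

a_6 = 1/3 ∫_{-3}^{3} g(u) cos(2*pi*u) du.
Split the integral at the breakpoints.
Directly, an antiderivative of (-2) cos(2*pi*u) is -sin(2*pi*u)/pi; evaluating from -3 to -3/2: ∫_{-3}^{-3/2} (-2) cos(2*pi*u) du = (0) - (0) = 0.
Directly, an antiderivative of (-3) cos(2*pi*u) is -3*sin(2*pi*u)/(2*pi); evaluating from -3/2 to 3/2: ∫_{-3/2}^{3/2} (-3) cos(2*pi*u) du = (0) - (0) = 0.
Directly, an antiderivative of (4) cos(2*pi*u) is 2*sin(2*pi*u)/pi; evaluating from 3/2 to 3: ∫_{3/2}^{3} (4) cos(2*pi*u) du = (0) - (0) = 0.
Summing the pieces and multiplying by (1/3) gives a_6 = 0.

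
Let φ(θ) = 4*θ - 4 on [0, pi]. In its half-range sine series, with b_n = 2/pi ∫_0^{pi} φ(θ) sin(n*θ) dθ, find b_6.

b_6 = 2/pi ∫_0^{pi} (4*θ - 4) sin(6*θ) dθ.
Integrating by parts (boundary term plus one more integral), an antiderivative of (4*θ - 4) sin(6*θ) is -2*θ*cos(6*θ)/3 + sin(6*θ)/9 + 2*cos(6*θ)/3; evaluating from 0 to pi: ∫_{0}^{pi} (4*θ - 4) sin(6*θ) dθ = (2/3 - 2*pi/3) - (2/3) = -2*pi/3.
Hence b_6 = (2/pi)·(-2*pi/3) = -4/3.

-4/3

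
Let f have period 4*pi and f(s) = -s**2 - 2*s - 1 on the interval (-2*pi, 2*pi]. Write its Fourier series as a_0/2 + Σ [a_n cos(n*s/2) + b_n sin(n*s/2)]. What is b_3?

-8/3

b_3 = (1/(2*pi)) ∫_{-2*pi}^{2*pi} f(s) sin(3*s/2) ds.
Integrating by parts twice (tabular method), an antiderivative of (-s**2 - 2*s - 1) sin(3*s/2) is 2*s**2*cos(3*s/2)/3 - 8*s*sin(3*s/2)/9 + 4*s*cos(3*s/2)/3 - 8*sin(3*s/2)/9 + 2*cos(3*s/2)/27; evaluating from -2*pi to 2*pi: ∫_{-2*pi}^{2*pi} (-s**2 - 2*s - 1) sin(3*s/2) ds = (-8*pi**2/3 - 8*pi/3 - 2/27) - (-8*pi**2/3 - 2/27 + 8*pi/3) = -16*pi/3.
Hence b_3 = (1/(2*pi))·(-16*pi/3) = -8/3.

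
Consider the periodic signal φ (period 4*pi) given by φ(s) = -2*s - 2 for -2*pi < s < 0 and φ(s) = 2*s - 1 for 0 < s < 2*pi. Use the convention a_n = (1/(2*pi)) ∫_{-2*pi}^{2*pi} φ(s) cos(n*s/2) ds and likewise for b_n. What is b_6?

b_6 = (1/(2*pi)) ∫_{-2*pi}^{2*pi} φ(s) sin(3*s) ds.
Split the integral at the breakpoints.
Integrating by parts (boundary term plus one more integral), an antiderivative of (-2*s - 2) sin(3*s) is 2*s*cos(3*s)/3 - 2*sin(3*s)/9 + 2*cos(3*s)/3; evaluating from -2*pi to 0: ∫_{-2*pi}^{0} (-2*s - 2) sin(3*s) ds = (2/3) - (2/3 - 4*pi/3) = 4*pi/3.
Integrating by parts (boundary term plus one more integral), an antiderivative of (2*s - 1) sin(3*s) is -2*s*cos(3*s)/3 + 2*sin(3*s)/9 + cos(3*s)/3; evaluating from 0 to 2*pi: ∫_{0}^{2*pi} (2*s - 1) sin(3*s) ds = (1/3 - 4*pi/3) - (1/3) = -4*pi/3.
Summing the pieces and multiplying by (1/(2*pi)) gives b_6 = 0.

0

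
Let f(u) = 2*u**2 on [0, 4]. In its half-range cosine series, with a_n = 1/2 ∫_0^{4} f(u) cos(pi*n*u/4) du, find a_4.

a_4 = 1/2 ∫_0^{4} (2*u**2) cos(pi*u) du.
Integrating by parts twice (tabular method), an antiderivative of (2*u**2) cos(pi*u) is 2*u**2*sin(pi*u)/pi + 4*u*cos(pi*u)/pi**2 - 4*sin(pi*u)/pi**3; evaluating from 0 to 4: ∫_{0}^{4} (2*u**2) cos(pi*u) du = (16/pi**2) - (0) = 16/pi**2.
Hence a_4 = (1/2)·(16/pi**2) = 8/pi**2.

8/pi**2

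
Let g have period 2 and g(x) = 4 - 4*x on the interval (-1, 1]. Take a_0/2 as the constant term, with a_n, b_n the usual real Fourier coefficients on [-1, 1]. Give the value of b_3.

-8/(3*pi)

b_3 = ∫_{-1}^{1} g(x) sin(3*pi*x) dx.
Integrating by parts (boundary term plus one more integral), an antiderivative of (4 - 4*x) sin(3*pi*x) is 4*x*cos(3*pi*x)/(3*pi) - 4*sin(3*pi*x)/(9*pi**2) - 4*cos(3*pi*x)/(3*pi); evaluating from -1 to 1: ∫_{-1}^{1} (4 - 4*x) sin(3*pi*x) dx = (0) - (8/(3*pi)) = -8/(3*pi).
Hence b_3 = -8/(3*pi).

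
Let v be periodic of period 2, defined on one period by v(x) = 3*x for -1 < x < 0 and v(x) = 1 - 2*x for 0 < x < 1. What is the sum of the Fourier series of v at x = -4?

x = -4 differs from x = 0 by -2 full period(s), and the series is 2-periodic.
At x = 0 the one-sided limits are v(0^-) = 0 and v(0^+) = 1.
By Dirichlet's theorem the series converges to their average, [(0) + (1)]/2 = 1/2.

1/2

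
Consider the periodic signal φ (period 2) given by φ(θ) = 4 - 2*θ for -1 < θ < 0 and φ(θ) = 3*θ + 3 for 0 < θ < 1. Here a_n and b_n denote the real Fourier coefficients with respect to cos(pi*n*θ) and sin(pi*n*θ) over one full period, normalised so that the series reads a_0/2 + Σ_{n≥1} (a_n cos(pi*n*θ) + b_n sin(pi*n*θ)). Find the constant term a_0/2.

19/4

a_0 = ∫_{-1}^{1} φ(θ) dθ = 19/2.
So the constant term a_0/2 = 19/4.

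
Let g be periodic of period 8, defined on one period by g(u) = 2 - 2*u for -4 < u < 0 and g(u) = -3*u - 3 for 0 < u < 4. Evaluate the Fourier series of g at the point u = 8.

u = 8 differs from u = 0 by 1 full period(s), and the series is 8-periodic.
At u = 0 the one-sided limits are g(0^-) = 2 and g(0^+) = -3.
By Dirichlet's theorem the series converges to their average, [(2) + (-3)]/2 = -1/2.

-1/2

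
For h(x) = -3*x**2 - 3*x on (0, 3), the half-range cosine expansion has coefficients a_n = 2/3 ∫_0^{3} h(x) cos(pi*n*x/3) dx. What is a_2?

-27/pi**2

a_2 = 2/3 ∫_0^{3} (-3*x**2 - 3*x) cos(2*pi*x/3) dx.
Integrating by parts twice (tabular method), an antiderivative of (-3*x**2 - 3*x) cos(2*pi*x/3) is -9*x**2*sin(2*pi*x/3)/(2*pi) - 9*x*sin(2*pi*x/3)/(2*pi) - 27*x*cos(2*pi*x/3)/(2*pi**2) + 81*sin(2*pi*x/3)/(4*pi**3) - 27*cos(2*pi*x/3)/(4*pi**2); evaluating from 0 to 3: ∫_{0}^{3} (-3*x**2 - 3*x) cos(2*pi*x/3) dx = (-189/(4*pi**2)) - (-27/(4*pi**2)) = -81/(2*pi**2).
Hence a_2 = (2/3)·(-81/(2*pi**2)) = -27/pi**2.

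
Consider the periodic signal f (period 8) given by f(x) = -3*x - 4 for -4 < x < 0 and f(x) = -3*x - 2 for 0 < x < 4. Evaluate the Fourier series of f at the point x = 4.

-3

x = 4 differs from x = -4 by 1 full period(s), and the series is 8-periodic.
At x = -4 the one-sided limits are f(-4^-) = -14 and f(-4^+) = 8.
By Dirichlet's theorem the series converges to their average, [(-14) + (8)]/2 = -3.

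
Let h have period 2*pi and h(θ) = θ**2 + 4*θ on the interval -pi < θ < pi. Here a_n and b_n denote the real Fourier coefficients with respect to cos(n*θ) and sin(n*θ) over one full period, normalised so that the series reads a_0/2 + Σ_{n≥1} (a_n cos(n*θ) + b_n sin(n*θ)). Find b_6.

b_6 = 1/pi ∫_{-pi}^{pi} h(θ) sin(6*θ) dθ.
Integrating by parts twice (tabular method), an antiderivative of (θ**2 + 4*θ) sin(6*θ) is -θ**2*cos(6*θ)/6 + θ*sin(6*θ)/18 - 2*θ*cos(6*θ)/3 + sin(6*θ)/9 + cos(6*θ)/108; evaluating from -pi to pi: ∫_{-pi}^{pi} (θ**2 + 4*θ) sin(6*θ) dθ = (-2*pi/3 - pi**2/6 + 1/108) - (-pi**2/6 + 1/108 + 2*pi/3) = -4*pi/3.
Hence b_6 = (1/pi)·(-4*pi/3) = -4/3.

-4/3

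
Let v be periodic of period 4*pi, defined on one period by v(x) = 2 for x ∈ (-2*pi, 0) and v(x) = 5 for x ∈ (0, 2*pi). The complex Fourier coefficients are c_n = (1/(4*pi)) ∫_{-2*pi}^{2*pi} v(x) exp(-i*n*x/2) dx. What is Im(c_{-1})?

3/pi

Since v is real-valued, Im(c_{-1}) = -(1/(4*pi)) ∫_{-2*pi}^{2*pi} v(x) sin(-x/2) dx = b_{1}/2.
Split the integral at the breakpoints.
Directly, an antiderivative of (2) sin(-x/2) is 4*cos(x/2); evaluating from -2*pi to 0: ∫_{-2*pi}^{0} (2) sin(-x/2) dx = (4) - (-4) = 8.
Directly, an antiderivative of (5) sin(-x/2) is 10*cos(x/2); evaluating from 0 to 2*pi: ∫_{0}^{2*pi} (5) sin(-x/2) dx = (-10) - (10) = -20.
So ∫_{-2*pi}^{2*pi} v(x) sin(-x/2) dx = -12.
Hence Im(c_{-1}) = (-1/(4*pi))·(-12) = 3/pi.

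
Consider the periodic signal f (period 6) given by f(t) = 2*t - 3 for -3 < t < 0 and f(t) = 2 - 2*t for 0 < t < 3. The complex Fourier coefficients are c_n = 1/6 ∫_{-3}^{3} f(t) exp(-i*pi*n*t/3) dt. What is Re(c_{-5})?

Since f is real-valued, Re(c_{-5}) = 1/6 ∫_{-3}^{3} f(t) cos(-5*pi*t/3) dt = a_{5}/2.
Split the integral at the breakpoints.
Integrating by parts (boundary term plus one more integral), an antiderivative of (2*t - 3) cos(-5*pi*t/3) is 6*t*sin(5*pi*t/3)/(5*pi) - 9*sin(5*pi*t/3)/(5*pi) + 18*cos(5*pi*t/3)/(25*pi**2); evaluating from -3 to 0: ∫_{-3}^{0} (2*t - 3) cos(-5*pi*t/3) dt = (18/(25*pi**2)) - (-18/(25*pi**2)) = 36/(25*pi**2).
Integrating by parts (boundary term plus one more integral), an antiderivative of (2 - 2*t) cos(-5*pi*t/3) is -6*t*sin(5*pi*t/3)/(5*pi) + 6*sin(5*pi*t/3)/(5*pi) - 18*cos(5*pi*t/3)/(25*pi**2); evaluating from 0 to 3: ∫_{0}^{3} (2 - 2*t) cos(-5*pi*t/3) dt = (18/(25*pi**2)) - (-18/(25*pi**2)) = 36/(25*pi**2).
So ∫_{-3}^{3} f(t) cos(-5*pi*t/3) dt = 72/(25*pi**2).
Hence Re(c_{-5}) = (1/6)·(72/(25*pi**2)) = 12/(25*pi**2).

12/(25*pi**2)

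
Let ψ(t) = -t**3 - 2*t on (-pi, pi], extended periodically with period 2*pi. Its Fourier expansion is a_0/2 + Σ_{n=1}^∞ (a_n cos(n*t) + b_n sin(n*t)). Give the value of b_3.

-2*pi**2/3 - 8/9

b_3 = 1/pi ∫_{-pi}^{pi} ψ(t) sin(3*t) dt.
ψ is odd and sin(3*t) is odd, so the integrand is even and b_3 = 2/pi ∫_0^{pi} ψ(t) sin(3*t) dt.
Integrating by parts three times (tabular method), an antiderivative of (-t**3 - 2*t) sin(3*t) is t**3*cos(3*t)/3 - t**2*sin(3*t)/3 + 4*t*cos(3*t)/9 - 4*sin(3*t)/27; evaluating from 0 to pi: ∫_{0}^{pi} (-t**3 - 2*t) sin(3*t) dt = (-pi*(4 + 3*pi**2)/9) - (0) = -pi*(4 + 3*pi**2)/9.
Hence b_3 = (2/pi)·(-pi*(4 + 3*pi**2)/9) = -2*pi**2/3 - 8/9.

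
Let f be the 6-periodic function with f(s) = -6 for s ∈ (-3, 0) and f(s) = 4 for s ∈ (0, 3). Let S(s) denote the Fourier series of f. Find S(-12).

s = -12 differs from s = 0 by -2 full period(s), and the series is 6-periodic.
At s = 0 the one-sided limits are f(0^-) = -6 and f(0^+) = 4.
By Dirichlet's theorem the series converges to their average, [(-6) + (4)]/2 = -1.

-1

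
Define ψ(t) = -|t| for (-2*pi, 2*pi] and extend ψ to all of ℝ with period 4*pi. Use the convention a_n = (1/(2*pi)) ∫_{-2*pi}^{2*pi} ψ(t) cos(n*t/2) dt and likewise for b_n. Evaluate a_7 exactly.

8/(49*pi)

a_7 = (1/(2*pi)) ∫_{-2*pi}^{2*pi} ψ(t) cos(7*t/2) dt.
ψ is even and cos(7*t/2) is even, so the integrand is even and a_7 = 1/pi ∫_0^{2*pi} ψ(t) cos(7*t/2) dt.
Integrating by parts (boundary term plus one more integral), an antiderivative of (-t) cos(7*t/2) is -2*t*sin(7*t/2)/7 - 4*cos(7*t/2)/49; evaluating from 0 to 2*pi: ∫_{0}^{2*pi} (-t) cos(7*t/2) dt = (4/49) - (-4/49) = 8/49.
Hence a_7 = (1/pi)·(8/49) = 8/(49*pi).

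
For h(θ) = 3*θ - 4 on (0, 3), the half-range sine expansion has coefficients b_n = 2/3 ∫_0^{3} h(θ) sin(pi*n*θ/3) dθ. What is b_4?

b_4 = 2/3 ∫_0^{3} (3*θ - 4) sin(4*pi*θ/3) dθ.
Integrating by parts (boundary term plus one more integral), an antiderivative of (3*θ - 4) sin(4*pi*θ/3) is -9*θ*cos(4*pi*θ/3)/(4*pi) + 27*sin(4*pi*θ/3)/(16*pi**2) + 3*cos(4*pi*θ/3)/pi; evaluating from 0 to 3: ∫_{0}^{3} (3*θ - 4) sin(4*pi*θ/3) dθ = (-15/(4*pi)) - (3/pi) = -27/(4*pi).
Hence b_4 = (2/3)·(-27/(4*pi)) = -9/(2*pi).

-9/(2*pi)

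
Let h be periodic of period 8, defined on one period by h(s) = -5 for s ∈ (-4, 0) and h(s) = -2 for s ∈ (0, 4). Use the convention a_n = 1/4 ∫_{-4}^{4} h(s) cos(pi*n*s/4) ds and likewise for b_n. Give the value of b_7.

6/(7*pi)

b_7 = 1/4 ∫_{-4}^{4} h(s) sin(7*pi*s/4) ds.
Split the integral at the breakpoints.
Directly, an antiderivative of (-5) sin(7*pi*s/4) is 20*cos(7*pi*s/4)/(7*pi); evaluating from -4 to 0: ∫_{-4}^{0} (-5) sin(7*pi*s/4) ds = (20/(7*pi)) - (-20/(7*pi)) = 40/(7*pi).
Directly, an antiderivative of (-2) sin(7*pi*s/4) is 8*cos(7*pi*s/4)/(7*pi); evaluating from 0 to 4: ∫_{0}^{4} (-2) sin(7*pi*s/4) ds = (-8/(7*pi)) - (8/(7*pi)) = -16/(7*pi).
Summing the pieces and multiplying by (1/4) gives b_7 = 6/(7*pi).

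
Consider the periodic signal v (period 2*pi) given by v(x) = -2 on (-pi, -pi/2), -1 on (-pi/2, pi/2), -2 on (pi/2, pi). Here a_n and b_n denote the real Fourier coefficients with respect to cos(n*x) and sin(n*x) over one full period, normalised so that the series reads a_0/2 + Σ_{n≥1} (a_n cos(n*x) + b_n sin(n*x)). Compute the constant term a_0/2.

a_0 = 1/pi ∫_{-pi}^{pi} v(x) dx = 1/pi · (-3*pi) = -3.
So the constant term a_0/2 = -3/2.

-3/2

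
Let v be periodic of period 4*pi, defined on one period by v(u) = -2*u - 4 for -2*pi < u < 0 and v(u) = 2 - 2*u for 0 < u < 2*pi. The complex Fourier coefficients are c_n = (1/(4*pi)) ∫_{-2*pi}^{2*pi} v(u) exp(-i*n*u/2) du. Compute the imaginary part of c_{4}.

-1

Since v is real-valued, Im(c_{4}) = -(1/(4*pi)) ∫_{-2*pi}^{2*pi} v(u) sin(2*u) du = -b_{4}/2.
Split the integral at the breakpoints.
Integrating by parts (boundary term plus one more integral), an antiderivative of (-2*u - 4) sin(2*u) is u*cos(2*u) - sin(2*u)/2 + 2*cos(2*u); evaluating from -2*pi to 0: ∫_{-2*pi}^{0} (-2*u - 4) sin(2*u) du = (2) - (2 - 2*pi) = 2*pi.
Integrating by parts (boundary term plus one more integral), an antiderivative of (2 - 2*u) sin(2*u) is u*cos(2*u) - sin(2*u)/2 - cos(2*u); evaluating from 0 to 2*pi: ∫_{0}^{2*pi} (2 - 2*u) sin(2*u) du = (-1 + 2*pi) - (-1) = 2*pi.
So ∫_{-2*pi}^{2*pi} v(u) sin(2*u) du = 4*pi.
Hence Im(c_{4}) = (-1/(4*pi))·(4*pi) = -1.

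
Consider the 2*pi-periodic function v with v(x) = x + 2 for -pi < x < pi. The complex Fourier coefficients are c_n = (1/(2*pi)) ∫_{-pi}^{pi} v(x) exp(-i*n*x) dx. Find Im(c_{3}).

-1/3

Since v is real-valued, Im(c_{3}) = -(1/(2*pi)) ∫_{-pi}^{pi} v(x) sin(3*x) dx = -b_{3}/2.
Integrating by parts (boundary term plus one more integral), an antiderivative of (x + 2) sin(3*x) is -x*cos(3*x)/3 + sin(3*x)/9 - 2*cos(3*x)/3; evaluating from -pi to pi: ∫_{-pi}^{pi} (x + 2) sin(3*x) dx = (2/3 + pi/3) - (2/3 - pi/3) = 2*pi/3.
Hence Im(c_{3}) = (-1/(2*pi))·(2*pi/3) = -1/3.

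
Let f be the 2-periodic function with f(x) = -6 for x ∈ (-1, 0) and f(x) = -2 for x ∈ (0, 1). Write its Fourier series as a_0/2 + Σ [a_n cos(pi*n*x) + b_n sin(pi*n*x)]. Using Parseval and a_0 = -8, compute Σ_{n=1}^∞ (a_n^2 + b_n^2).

Parseval: a_0^2/2 + Σ_{n≥1} (a_n^2+b_n^2) = ∫_{-1}^{1} f(x)^2 dx = 40.
Subtract a_0^2/2 = 32: Σ (a_n^2+b_n^2) = 8.

8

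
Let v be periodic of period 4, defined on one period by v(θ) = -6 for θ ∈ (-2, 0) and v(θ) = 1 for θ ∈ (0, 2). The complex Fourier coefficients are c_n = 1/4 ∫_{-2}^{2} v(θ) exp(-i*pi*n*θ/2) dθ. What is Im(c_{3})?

-7/(3*pi)

Since v is real-valued, Im(c_{3}) = -1/4 ∫_{-2}^{2} v(θ) sin(3*pi*θ/2) dθ = -b_{3}/2.
Split the integral at the breakpoints.
Directly, an antiderivative of (-6) sin(3*pi*θ/2) is 4*cos(3*pi*θ/2)/pi; evaluating from -2 to 0: ∫_{-2}^{0} (-6) sin(3*pi*θ/2) dθ = (4/pi) - (-4/pi) = 8/pi.
Directly, an antiderivative of (1) sin(3*pi*θ/2) is -2*cos(3*pi*θ/2)/(3*pi); evaluating from 0 to 2: ∫_{0}^{2} (1) sin(3*pi*θ/2) dθ = (2/(3*pi)) - (-2/(3*pi)) = 4/(3*pi).
So ∫_{-2}^{2} v(θ) sin(3*pi*θ/2) dθ = 28/(3*pi).
Hence Im(c_{3}) = (-1/4)·(28/(3*pi)) = -7/(3*pi).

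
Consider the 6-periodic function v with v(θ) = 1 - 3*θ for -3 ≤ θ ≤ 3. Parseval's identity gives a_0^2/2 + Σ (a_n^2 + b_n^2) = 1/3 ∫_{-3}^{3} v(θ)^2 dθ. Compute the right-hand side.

1/3 ∫_{-3}^{3} v(θ)^2 dθ = 1/3 · (168) = 56.

56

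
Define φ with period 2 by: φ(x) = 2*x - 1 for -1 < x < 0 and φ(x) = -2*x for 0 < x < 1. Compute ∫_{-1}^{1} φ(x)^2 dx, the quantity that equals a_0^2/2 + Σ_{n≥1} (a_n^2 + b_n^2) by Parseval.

17/3

∫_{-1}^{1} φ(x)^2 dx = 17/3.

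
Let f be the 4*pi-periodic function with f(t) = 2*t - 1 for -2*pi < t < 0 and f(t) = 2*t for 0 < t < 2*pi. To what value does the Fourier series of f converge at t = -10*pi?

t = -10*pi differs from t = -2*pi by -2 full period(s), and the series is 4*pi-periodic.
At t = -2*pi the one-sided limits are f(-2*pi^-) = 4*pi and f(-2*pi^+) = -4*pi - 1.
By Dirichlet's theorem the series converges to their average, [(4*pi) + (-4*pi - 1)]/2 = -1/2.

-1/2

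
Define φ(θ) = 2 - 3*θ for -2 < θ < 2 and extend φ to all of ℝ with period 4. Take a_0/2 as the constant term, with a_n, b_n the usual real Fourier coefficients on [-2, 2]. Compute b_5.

-12/(5*pi)

b_5 = 1/2 ∫_{-2}^{2} φ(θ) sin(5*pi*θ/2) dθ.
Integrating by parts (boundary term plus one more integral), an antiderivative of (2 - 3*θ) sin(5*pi*θ/2) is 6*θ*cos(5*pi*θ/2)/(5*pi) - 12*sin(5*pi*θ/2)/(25*pi**2) - 4*cos(5*pi*θ/2)/(5*pi); evaluating from -2 to 2: ∫_{-2}^{2} (2 - 3*θ) sin(5*pi*θ/2) dθ = (-8/(5*pi)) - (16/(5*pi)) = -24/(5*pi).
Hence b_5 = (1/2)·(-24/(5*pi)) = -12/(5*pi).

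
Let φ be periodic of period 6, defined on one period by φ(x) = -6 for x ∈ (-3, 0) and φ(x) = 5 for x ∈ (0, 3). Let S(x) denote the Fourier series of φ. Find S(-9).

-1/2

x = -9 differs from x = 3 by -2 full period(s), and the series is 6-periodic.
At x = 3 the one-sided limits are φ(3^-) = 5 and φ(3^+) = -6.
By Dirichlet's theorem the series converges to their average, [(5) + (-6)]/2 = -1/2.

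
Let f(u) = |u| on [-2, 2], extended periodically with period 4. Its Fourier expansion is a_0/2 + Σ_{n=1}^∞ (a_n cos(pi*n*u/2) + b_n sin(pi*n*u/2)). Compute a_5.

a_5 = 1/2 ∫_{-2}^{2} f(u) cos(5*pi*u/2) du.
f is even and cos(5*pi*u/2) is even, so the integrand is even and a_5 = ∫_0^{2} f(u) cos(5*pi*u/2) du.
Integrating by parts (boundary term plus one more integral), an antiderivative of (u) cos(5*pi*u/2) is 2*u*sin(5*pi*u/2)/(5*pi) + 4*cos(5*pi*u/2)/(25*pi**2); evaluating from 0 to 2: ∫_{0}^{2} (u) cos(5*pi*u/2) du = (-4/(25*pi**2)) - (4/(25*pi**2)) = -8/(25*pi**2).
Hence a_5 = -8/(25*pi**2).

-8/(25*pi**2)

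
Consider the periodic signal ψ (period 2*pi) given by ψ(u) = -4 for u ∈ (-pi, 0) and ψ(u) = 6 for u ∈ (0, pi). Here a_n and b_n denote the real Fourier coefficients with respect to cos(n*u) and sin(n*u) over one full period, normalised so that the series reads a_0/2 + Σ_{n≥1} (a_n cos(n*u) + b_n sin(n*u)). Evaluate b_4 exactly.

b_4 = 1/pi ∫_{-pi}^{pi} ψ(u) sin(4*u) du.
Split the integral at the breakpoints.
Directly, an antiderivative of (-4) sin(4*u) is cos(4*u); evaluating from -pi to 0: ∫_{-pi}^{0} (-4) sin(4*u) du = (1) - (1) = 0.
Directly, an antiderivative of (6) sin(4*u) is -3*cos(4*u)/2; evaluating from 0 to pi: ∫_{0}^{pi} (6) sin(4*u) du = (-3/2) - (-3/2) = 0.
Summing the pieces and multiplying by (1/pi) gives b_4 = 0.

0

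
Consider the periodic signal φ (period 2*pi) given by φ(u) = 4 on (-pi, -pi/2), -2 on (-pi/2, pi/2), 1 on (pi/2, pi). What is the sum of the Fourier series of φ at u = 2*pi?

u = 2*pi differs from u = 0 by 1 full period(s), and the series is 2*pi-periodic.
φ is continuous at u = 0 with value -2, so the series converges to -2 there.

-2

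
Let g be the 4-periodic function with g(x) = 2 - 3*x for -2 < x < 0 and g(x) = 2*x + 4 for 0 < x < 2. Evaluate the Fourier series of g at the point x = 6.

x = 6 differs from x = -2 by 2 full period(s), and the series is 4-periodic.
g is continuous at x = -2 with value 8, so the series converges to 8 there.

8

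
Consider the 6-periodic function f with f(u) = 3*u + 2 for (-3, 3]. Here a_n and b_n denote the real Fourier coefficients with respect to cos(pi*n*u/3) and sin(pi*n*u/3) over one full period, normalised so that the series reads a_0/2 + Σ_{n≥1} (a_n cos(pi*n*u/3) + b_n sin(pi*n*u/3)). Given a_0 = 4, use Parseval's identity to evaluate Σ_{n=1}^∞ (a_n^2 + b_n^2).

54

Parseval: a_0^2/2 + Σ_{n≥1} (a_n^2+b_n^2) = 1/3 ∫_{-3}^{3} f(u)^2 du = 62.
Subtract a_0^2/2 = 8: Σ (a_n^2+b_n^2) = 54.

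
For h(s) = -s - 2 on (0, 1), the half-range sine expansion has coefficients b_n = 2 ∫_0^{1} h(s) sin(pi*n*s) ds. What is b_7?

-10/(7*pi)

b_7 = 2 ∫_0^{1} (-s - 2) sin(7*pi*s) ds.
Integrating by parts (boundary term plus one more integral), an antiderivative of (-s - 2) sin(7*pi*s) is s*cos(7*pi*s)/(7*pi) - sin(7*pi*s)/(49*pi**2) + 2*cos(7*pi*s)/(7*pi); evaluating from 0 to 1: ∫_{0}^{1} (-s - 2) sin(7*pi*s) ds = (-3/(7*pi)) - (2/(7*pi)) = -5/(7*pi).
Hence b_7 = 2·(-5/(7*pi)) = -10/(7*pi).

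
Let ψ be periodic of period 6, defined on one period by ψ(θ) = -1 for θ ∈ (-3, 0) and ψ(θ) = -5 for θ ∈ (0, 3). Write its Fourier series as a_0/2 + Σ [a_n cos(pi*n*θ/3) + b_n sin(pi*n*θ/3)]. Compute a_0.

a_0 = 1/3 ∫_{-3}^{3} ψ(θ) dθ = 1/3 · (-18) = -6.

-6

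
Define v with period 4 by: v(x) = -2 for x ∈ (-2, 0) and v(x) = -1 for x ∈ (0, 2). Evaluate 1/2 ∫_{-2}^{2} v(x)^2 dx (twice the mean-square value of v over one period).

5

1/2 ∫_{-2}^{2} v(x)^2 dx = 1/2 · (10) = 5.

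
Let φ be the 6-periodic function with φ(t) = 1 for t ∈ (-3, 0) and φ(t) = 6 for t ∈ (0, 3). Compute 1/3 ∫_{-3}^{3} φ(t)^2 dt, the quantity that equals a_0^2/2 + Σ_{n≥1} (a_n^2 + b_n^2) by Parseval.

37

1/3 ∫_{-3}^{3} φ(t)^2 dt = 1/3 · (111) = 37.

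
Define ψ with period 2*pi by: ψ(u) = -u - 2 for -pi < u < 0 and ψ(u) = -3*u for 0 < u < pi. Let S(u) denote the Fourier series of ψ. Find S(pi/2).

ψ is continuous at u = pi/2 with value -3*pi/2, so the series converges to -3*pi/2 there.

-3*pi/2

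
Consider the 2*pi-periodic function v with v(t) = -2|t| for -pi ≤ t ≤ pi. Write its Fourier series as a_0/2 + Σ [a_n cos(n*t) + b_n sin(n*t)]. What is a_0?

a_0 = 1/pi ∫_{-pi}^{pi} v(t) dt = 1/pi · (-2*pi**2) = -2*pi.

-2*pi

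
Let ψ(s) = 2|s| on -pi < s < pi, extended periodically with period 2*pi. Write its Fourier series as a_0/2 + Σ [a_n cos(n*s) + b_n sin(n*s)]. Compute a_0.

2*pi

a_0 = 1/pi ∫_{-pi}^{pi} ψ(s) ds = 1/pi · (2*pi**2) = 2*pi.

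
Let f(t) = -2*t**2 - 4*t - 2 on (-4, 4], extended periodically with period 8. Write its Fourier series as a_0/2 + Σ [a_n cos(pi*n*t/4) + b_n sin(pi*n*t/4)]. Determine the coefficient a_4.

-8/pi**2

a_4 = 1/4 ∫_{-4}^{4} f(t) cos(pi*t) dt.
Integrating by parts twice (tabular method), an antiderivative of (-2*t**2 - 4*t - 2) cos(pi*t) is -2*t**2*sin(pi*t)/pi - 4*t*sin(pi*t)/pi - 4*t*cos(pi*t)/pi**2 - 2*sin(pi*t)/pi + 4*sin(pi*t)/pi**3 - 4*cos(pi*t)/pi**2; evaluating from -4 to 4: ∫_{-4}^{4} (-2*t**2 - 4*t - 2) cos(pi*t) dt = (-20/pi**2) - (12/pi**2) = -32/pi**2.
Hence a_4 = (1/4)·(-32/pi**2) = -8/pi**2.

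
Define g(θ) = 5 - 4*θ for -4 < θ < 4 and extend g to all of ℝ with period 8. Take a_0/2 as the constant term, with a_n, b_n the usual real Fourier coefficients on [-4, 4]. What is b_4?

8/pi

b_4 = 1/4 ∫_{-4}^{4} g(θ) sin(pi*θ) dθ.
Integrating by parts (boundary term plus one more integral), an antiderivative of (5 - 4*θ) sin(pi*θ) is 4*θ*cos(pi*θ)/pi - 4*sin(pi*θ)/pi**2 - 5*cos(pi*θ)/pi; evaluating from -4 to 4: ∫_{-4}^{4} (5 - 4*θ) sin(pi*θ) dθ = (11/pi) - (-21/pi) = 32/pi.
Hence b_4 = (1/4)·(32/pi) = 8/pi.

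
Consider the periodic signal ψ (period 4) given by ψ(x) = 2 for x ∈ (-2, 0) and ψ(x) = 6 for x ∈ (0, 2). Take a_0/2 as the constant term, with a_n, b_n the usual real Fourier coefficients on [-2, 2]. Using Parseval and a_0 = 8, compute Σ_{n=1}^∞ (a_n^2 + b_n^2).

Parseval: a_0^2/2 + Σ_{n≥1} (a_n^2+b_n^2) = 1/2 ∫_{-2}^{2} ψ(x)^2 dx = 40.
Subtract a_0^2/2 = 32: Σ (a_n^2+b_n^2) = 8.

8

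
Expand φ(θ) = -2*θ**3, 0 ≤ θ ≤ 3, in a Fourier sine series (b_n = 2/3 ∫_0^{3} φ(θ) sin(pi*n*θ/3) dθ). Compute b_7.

108*(6 - 49*pi**2)/(343*pi**3)

b_7 = 2/3 ∫_0^{3} (-2*θ**3) sin(7*pi*θ/3) dθ.
Integrating by parts three times (tabular method), an antiderivative of (-2*θ**3) sin(7*pi*θ/3) is 6*θ**3*cos(7*pi*θ/3)/(7*pi) - 54*θ**2*sin(7*pi*θ/3)/(49*pi**2) - 324*θ*cos(7*pi*θ/3)/(343*pi**3) + 972*sin(7*pi*θ/3)/(2401*pi**4); evaluating from 0 to 3: ∫_{0}^{3} (-2*θ**3) sin(7*pi*θ/3) dθ = (162*(6 - 49*pi**2)/(343*pi**3)) - (0) = 162*(6 - 49*pi**2)/(343*pi**3).
Hence b_7 = (2/3)·(162*(6 - 49*pi**2)/(343*pi**3)) = 108*(6 - 49*pi**2)/(343*pi**3).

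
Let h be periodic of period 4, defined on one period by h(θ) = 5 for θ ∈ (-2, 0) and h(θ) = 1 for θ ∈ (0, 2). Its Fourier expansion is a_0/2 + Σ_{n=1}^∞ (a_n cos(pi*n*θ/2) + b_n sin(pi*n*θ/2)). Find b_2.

0

b_2 = 1/2 ∫_{-2}^{2} h(θ) sin(pi*θ) dθ.
Split the integral at the breakpoints.
Directly, an antiderivative of (5) sin(pi*θ) is -5*cos(pi*θ)/pi; evaluating from -2 to 0: ∫_{-2}^{0} (5) sin(pi*θ) dθ = (-5/pi) - (-5/pi) = 0.
Directly, an antiderivative of (1) sin(pi*θ) is -cos(pi*θ)/pi; evaluating from 0 to 2: ∫_{0}^{2} (1) sin(pi*θ) dθ = (-1/pi) - (-1/pi) = 0.
Summing the pieces and multiplying by (1/2) gives b_2 = 0.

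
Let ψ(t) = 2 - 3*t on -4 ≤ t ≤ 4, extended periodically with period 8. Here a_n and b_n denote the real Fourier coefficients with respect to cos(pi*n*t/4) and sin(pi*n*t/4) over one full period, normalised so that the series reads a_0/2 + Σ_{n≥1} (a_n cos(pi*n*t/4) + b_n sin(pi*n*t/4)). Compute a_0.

a_0 = 1/4 ∫_{-4}^{4} ψ(t) dt = 1/4 · (16) = 4.

4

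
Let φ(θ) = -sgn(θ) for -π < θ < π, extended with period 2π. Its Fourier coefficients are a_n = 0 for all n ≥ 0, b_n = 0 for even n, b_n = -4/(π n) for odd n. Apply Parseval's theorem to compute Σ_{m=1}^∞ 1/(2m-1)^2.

pi**2/8

Parseval: Σ b_n^2 = (1/π) ∫_{-π}^{π} φ(θ)^2 dθ = 2.
Only odd n contribute, with b_n^2 = 16/(π^2 n^2), so Σ_{m≥1} 1/(2m-1)^2 = π^2·(2)/16 = pi**2/8.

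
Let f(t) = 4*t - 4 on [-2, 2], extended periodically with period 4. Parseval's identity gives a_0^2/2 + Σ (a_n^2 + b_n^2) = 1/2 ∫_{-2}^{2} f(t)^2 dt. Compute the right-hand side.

224/3

1/2 ∫_{-2}^{2} f(t)^2 dt = 1/2 · (448/3) = 224/3.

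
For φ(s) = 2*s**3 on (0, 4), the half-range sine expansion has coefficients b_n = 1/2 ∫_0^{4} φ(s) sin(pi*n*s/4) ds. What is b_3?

256*(-2 + 3*pi**2)/(9*pi**3)

b_3 = 1/2 ∫_0^{4} (2*s**3) sin(3*pi*s/4) ds.
Integrating by parts three times (tabular method), an antiderivative of (2*s**3) sin(3*pi*s/4) is -8*s**3*cos(3*pi*s/4)/(3*pi) + 32*s**2*sin(3*pi*s/4)/(3*pi**2) + 256*s*cos(3*pi*s/4)/(9*pi**3) - 1024*sin(3*pi*s/4)/(27*pi**4); evaluating from 0 to 4: ∫_{0}^{4} (2*s**3) sin(3*pi*s/4) ds = (512*(-2 + 3*pi**2)/(9*pi**3)) - (0) = 512*(-2 + 3*pi**2)/(9*pi**3).
Hence b_3 = (1/2)·(512*(-2 + 3*pi**2)/(9*pi**3)) = 256*(-2 + 3*pi**2)/(9*pi**3).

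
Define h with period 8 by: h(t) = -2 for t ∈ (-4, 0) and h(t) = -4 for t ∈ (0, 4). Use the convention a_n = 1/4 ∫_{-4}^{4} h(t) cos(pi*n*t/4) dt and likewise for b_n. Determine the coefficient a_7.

0

a_7 = 1/4 ∫_{-4}^{4} h(t) cos(7*pi*t/4) dt.
Split the integral at the breakpoints.
Directly, an antiderivative of (-2) cos(7*pi*t/4) is -8*sin(7*pi*t/4)/(7*pi); evaluating from -4 to 0: ∫_{-4}^{0} (-2) cos(7*pi*t/4) dt = (0) - (0) = 0.
Directly, an antiderivative of (-4) cos(7*pi*t/4) is -16*sin(7*pi*t/4)/(7*pi); evaluating from 0 to 4: ∫_{0}^{4} (-4) cos(7*pi*t/4) dt = (0) - (0) = 0.
Summing the pieces and multiplying by (1/4) gives a_7 = 0.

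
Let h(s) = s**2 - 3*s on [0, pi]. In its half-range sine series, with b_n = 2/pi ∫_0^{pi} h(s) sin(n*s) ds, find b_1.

-6 - 8/pi + 2*pi

b_1 = 2/pi ∫_0^{pi} (s**2 - 3*s) sin(s) ds.
Integrating by parts twice (tabular method), an antiderivative of (s**2 - 3*s) sin(s) is -s**2*cos(s) + 2*s*sin(s) + 3*s*cos(s) - 3*sin(s) + 2*cos(s); evaluating from 0 to pi: ∫_{0}^{pi} (s**2 - 3*s) sin(s) ds = (-3*pi - 2 + pi**2) - (2) = -3*pi - 4 + pi**2.
Hence b_1 = (2/pi)·(-3*pi - 4 + pi**2) = -6 - 8/pi + 2*pi.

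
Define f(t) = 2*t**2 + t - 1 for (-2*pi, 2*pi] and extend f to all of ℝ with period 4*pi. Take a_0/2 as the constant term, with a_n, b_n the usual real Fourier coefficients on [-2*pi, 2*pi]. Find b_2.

-2

b_2 = (1/(2*pi)) ∫_{-2*pi}^{2*pi} f(t) sin(t) dt.
Integrating by parts twice (tabular method), an antiderivative of (2*t**2 + t - 1) sin(t) is -2*t**2*cos(t) + 4*t*sin(t) - t*cos(t) + sin(t) + 5*cos(t); evaluating from -2*pi to 2*pi: ∫_{-2*pi}^{2*pi} (2*t**2 + t - 1) sin(t) dt = (-8*pi**2 - 2*pi + 5) - (-8*pi**2 + 5 + 2*pi) = -4*pi.
Hence b_2 = (1/(2*pi))·(-4*pi) = -2.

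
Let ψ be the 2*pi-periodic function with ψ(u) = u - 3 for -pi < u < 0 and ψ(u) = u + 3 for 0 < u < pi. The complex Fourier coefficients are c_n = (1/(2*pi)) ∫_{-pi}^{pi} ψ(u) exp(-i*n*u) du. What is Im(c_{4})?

1/4

Since ψ is real-valued, Im(c_{4}) = -(1/(2*pi)) ∫_{-pi}^{pi} ψ(u) sin(4*u) du = -b_{4}/2.
ψ is odd and sin(4*u) is odd, so the integrand is even: ∫_{-pi}^{pi} ψ(u) sin(4*u) du = 2∫_0^{pi} ψ(u) sin(4*u) du.
Integrating by parts (boundary term plus one more integral), an antiderivative of (u + 3) sin(4*u) is -u*cos(4*u)/4 + sin(4*u)/16 - 3*cos(4*u)/4; evaluating from 0 to pi: ∫_{0}^{pi} (u + 3) sin(4*u) du = (-pi/4 - 3/4) - (-3/4) = -pi/4.
So ∫_{-pi}^{pi} ψ(u) sin(4*u) du = -pi/2.
Hence Im(c_{4}) = (-1/(2*pi))·(-pi/2) = 1/4.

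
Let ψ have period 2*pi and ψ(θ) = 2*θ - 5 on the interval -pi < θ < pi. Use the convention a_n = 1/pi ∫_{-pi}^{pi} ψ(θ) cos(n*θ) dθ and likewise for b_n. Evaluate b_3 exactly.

4/3

b_3 = 1/pi ∫_{-pi}^{pi} ψ(θ) sin(3*θ) dθ.
Integrating by parts (boundary term plus one more integral), an antiderivative of (2*θ - 5) sin(3*θ) is -2*θ*cos(3*θ)/3 + 2*sin(3*θ)/9 + 5*cos(3*θ)/3; evaluating from -pi to pi: ∫_{-pi}^{pi} (2*θ - 5) sin(3*θ) dθ = (-5/3 + 2*pi/3) - (-2*pi/3 - 5/3) = 4*pi/3.
Hence b_3 = (1/pi)·(4*pi/3) = 4/3.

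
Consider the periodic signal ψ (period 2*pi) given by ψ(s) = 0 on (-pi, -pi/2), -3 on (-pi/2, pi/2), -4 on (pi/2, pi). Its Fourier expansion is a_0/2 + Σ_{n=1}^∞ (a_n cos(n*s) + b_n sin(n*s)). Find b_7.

-4/(7*pi)

b_7 = 1/pi ∫_{-pi}^{pi} ψ(s) sin(7*s) ds.
Split the integral at the breakpoints.
∫_{-pi}^{-pi/2} (0) sin(7*s) ds = 0.
Directly, an antiderivative of (-3) sin(7*s) is 3*cos(7*s)/7; evaluating from -pi/2 to pi/2: ∫_{-pi/2}^{pi/2} (-3) sin(7*s) ds = (0) - (0) = 0.
Directly, an antiderivative of (-4) sin(7*s) is 4*cos(7*s)/7; evaluating from pi/2 to pi: ∫_{pi/2}^{pi} (-4) sin(7*s) ds = (-4/7) - (0) = -4/7.
Summing the pieces and multiplying by (1/pi) gives b_7 = -4/(7*pi).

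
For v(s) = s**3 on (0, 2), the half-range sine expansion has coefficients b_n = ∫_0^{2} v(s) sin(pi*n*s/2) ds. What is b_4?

b_4 = ∫_0^{2} (s**3) sin(2*pi*s) ds.
Integrating by parts three times (tabular method), an antiderivative of (s**3) sin(2*pi*s) is -s**3*cos(2*pi*s)/(2*pi) + 3*s**2*sin(2*pi*s)/(4*pi**2) + 3*s*cos(2*pi*s)/(4*pi**3) - 3*sin(2*pi*s)/(8*pi**4); evaluating from 0 to 2: ∫_{0}^{2} (s**3) sin(2*pi*s) ds = (-4/pi + 3/(2*pi**3)) - (0) = -4/pi + 3/(2*pi**3).
Hence b_4 = -4/pi + 3/(2*pi**3).

-4/pi + 3/(2*pi**3)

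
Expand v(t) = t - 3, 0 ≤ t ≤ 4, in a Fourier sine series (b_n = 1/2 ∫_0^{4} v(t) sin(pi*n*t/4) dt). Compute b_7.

b_7 = 1/2 ∫_0^{4} (t - 3) sin(7*pi*t/4) dt.
Integrating by parts (boundary term plus one more integral), an antiderivative of (t - 3) sin(7*pi*t/4) is -4*t*cos(7*pi*t/4)/(7*pi) + 16*sin(7*pi*t/4)/(49*pi**2) + 12*cos(7*pi*t/4)/(7*pi); evaluating from 0 to 4: ∫_{0}^{4} (t - 3) sin(7*pi*t/4) dt = (4/(7*pi)) - (12/(7*pi)) = -8/(7*pi).
Hence b_7 = (1/2)·(-8/(7*pi)) = -4/(7*pi).

-4/(7*pi)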